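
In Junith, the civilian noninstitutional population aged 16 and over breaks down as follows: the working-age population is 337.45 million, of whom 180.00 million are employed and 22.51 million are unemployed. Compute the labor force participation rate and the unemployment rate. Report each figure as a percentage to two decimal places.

Labor force = employed + unemployed = 180.00 + 22.51 = 202.51 million.
Unemployment rate = 22.51 / 202.51 = 11.12%.
Labor force participation rate = 202.51 / 337.45 = 60.01%.

Labor force participation rate ≈ 60.01%; unemployment rate ≈ 11.12%.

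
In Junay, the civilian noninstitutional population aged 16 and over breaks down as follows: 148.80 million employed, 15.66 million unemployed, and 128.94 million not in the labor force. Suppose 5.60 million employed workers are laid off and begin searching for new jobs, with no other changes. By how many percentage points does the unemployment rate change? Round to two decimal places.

The unemployment rate changes by +3.41 percentage points.

Initially, labor force = 148.80 + 15.66 = 164.46 million, so u = 15.66/164.46 = 9.52%.
After the change, employed falls and unemployed rises by 5.60; labor force unchanged → E = 143.20, U = 21.26, labor force = 164.46 million.
New unemployment rate = 21.26 / 164.46 = 12.93%.
Change = 12.93% − 9.52% = +3.41 percentage points.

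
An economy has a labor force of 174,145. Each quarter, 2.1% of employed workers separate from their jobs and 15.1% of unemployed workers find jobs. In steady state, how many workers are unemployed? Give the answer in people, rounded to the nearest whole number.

About 21,262 are unemployed in steady state.

Steady-state unemployment rate u* = s/(s+f) = 2.1/(2.1+15.1) = 0.122093.
Unemployed = u* × labor force = 0.122093 × 174,145 ≈ 21,262.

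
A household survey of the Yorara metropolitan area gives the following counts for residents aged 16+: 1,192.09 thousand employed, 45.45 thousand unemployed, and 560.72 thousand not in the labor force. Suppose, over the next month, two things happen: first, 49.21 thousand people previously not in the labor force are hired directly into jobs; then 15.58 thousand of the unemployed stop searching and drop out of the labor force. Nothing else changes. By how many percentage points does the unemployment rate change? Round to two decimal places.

Initially, labor force = 1,192.09 + 45.45 = 1,237.54 thousand, so u = 45.45/1,237.54 = 3.67%.
After the first change, employed and labor force both rise by 49.21; unemployed unchanged → E = 1,241.30, U = 45.45, labor force = 1,286.75 thousand.
After the second change, unemployed and labor force both fall by 15.58 → E = 1,241.30, U = 29.87, labor force = 1,271.17 thousand.
New unemployment rate = 29.87 / 1,271.17 = 2.35%.
Change = 2.35% − 3.67% = −1.32 percentage points.

The unemployment rate changes by −1.32 percentage points.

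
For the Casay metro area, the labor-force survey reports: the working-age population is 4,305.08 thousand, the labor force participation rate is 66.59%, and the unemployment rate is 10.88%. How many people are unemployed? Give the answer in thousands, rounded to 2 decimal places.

About 311.90 thousand are unemployed.

Labor force = 0.6659 × 4,305.08 = 2,866.75 thousand.
Unemployed = 0.1088 × 2,866.75 ≈ 311.90 thousand.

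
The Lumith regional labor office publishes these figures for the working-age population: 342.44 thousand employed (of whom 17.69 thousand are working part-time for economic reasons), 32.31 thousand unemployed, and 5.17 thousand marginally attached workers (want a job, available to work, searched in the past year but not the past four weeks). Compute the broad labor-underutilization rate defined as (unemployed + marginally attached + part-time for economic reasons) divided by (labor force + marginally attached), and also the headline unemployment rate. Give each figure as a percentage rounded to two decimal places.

Broad underutilization rate ≈ 14.52%; headline unemployment rate ≈ 8.62%.

Labor force = 342.44 + 32.31 = 374.75 thousand.
Numerator = 32.31 + 5.17 + 17.69 = 55.17 thousand.
Denominator = 374.75 + 5.17 = 379.92 thousand.
Broad rate = 55.17 / 379.92 = 14.52%.
Headline unemployment rate = 32.31 / 374.75 = 8.62%.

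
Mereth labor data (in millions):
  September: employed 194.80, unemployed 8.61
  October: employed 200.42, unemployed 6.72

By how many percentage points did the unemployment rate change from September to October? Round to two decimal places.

The unemployment rate changed by −0.99 percentage points.

September: labor force = 194.80 + 8.61 = 203.41; u = 8.61/203.41 = 4.23%.
October: labor force = 200.42 + 6.72 = 207.14; u = 6.72/207.14 = 3.24%.
Change = 3.24% − 4.23% = −0.99 pp.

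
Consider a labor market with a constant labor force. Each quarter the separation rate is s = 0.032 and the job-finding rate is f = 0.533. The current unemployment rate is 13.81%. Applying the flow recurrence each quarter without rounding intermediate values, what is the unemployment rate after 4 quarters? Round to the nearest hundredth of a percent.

With a fixed labor force, u_{t+1} = u_t + s·(1−u_t) − f·u_t = u_t·(1−s−f) + s.
Here 1−s−f = 0.435 and s = 0.032.
u_1 = 0.138100 × 0.435 + 0.032 = 0.092074.
u_2 = 0.092074 × 0.435 + 0.032 = 0.072052.
u_3 = 0.072052 × 0.435 + 0.032 = 0.063343.
u_4 = 0.063343 × 0.435 + 0.032 = 0.059554.

Unemployment rate after four quarters ≈ 5.96%.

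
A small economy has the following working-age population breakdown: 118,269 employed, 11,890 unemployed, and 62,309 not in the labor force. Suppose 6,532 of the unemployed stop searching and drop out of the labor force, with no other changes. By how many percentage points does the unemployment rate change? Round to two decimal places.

The unemployment rate changes by −4.80 percentage points.

Initially, labor force = 118,269 + 11,890 = 130,159, so u = 11,890/130,159 = 9.13%.
After the change, unemployed and labor force both fall by 6,532 → E = 118,269, U = 5,358, labor force = 123,627.
New unemployment rate = 5,358 / 123,627 = 4.33%.
Change = 4.33% − 9.13% = −4.80 percentage points.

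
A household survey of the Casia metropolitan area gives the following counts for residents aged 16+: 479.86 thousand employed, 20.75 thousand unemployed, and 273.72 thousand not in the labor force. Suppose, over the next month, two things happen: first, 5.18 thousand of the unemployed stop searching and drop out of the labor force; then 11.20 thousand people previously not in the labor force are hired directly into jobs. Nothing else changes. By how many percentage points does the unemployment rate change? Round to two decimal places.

Initially, labor force = 479.86 + 20.75 = 500.61 thousand, so u = 20.75/500.61 = 4.14%.
After the first change, unemployed and labor force both fall by 5.18 → E = 479.86, U = 15.57, labor force = 495.43 thousand.
After the second change, employed and labor force both rise by 11.20; unemployed unchanged → E = 491.06, U = 15.57, labor force = 506.63 thousand.
New unemployment rate = 15.57 / 506.63 = 3.07%.
Change = 3.07% − 4.14% = −1.07 percentage points.

The unemployment rate changes by −1.07 percentage points.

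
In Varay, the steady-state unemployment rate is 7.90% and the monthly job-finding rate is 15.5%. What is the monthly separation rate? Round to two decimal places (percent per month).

Separation rate ≈ 1.33% per month.

From u* = s/(s+f): s = u·f/(1−u).
s = 0.0790 × 15.5 / (1 − 0.0790) = 1.2245 / 0.9210 ≈ 1.33% per month.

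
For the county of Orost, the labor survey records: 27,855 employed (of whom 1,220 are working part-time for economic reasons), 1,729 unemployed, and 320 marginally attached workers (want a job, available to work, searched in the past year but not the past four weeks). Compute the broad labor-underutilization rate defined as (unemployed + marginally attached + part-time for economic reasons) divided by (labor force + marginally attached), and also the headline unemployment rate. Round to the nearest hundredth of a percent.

Labor force = 27,855 + 1,729 = 29,584.
Numerator = 1,729 + 320 + 1,220 = 3,269.
Denominator = 29,584 + 320 = 29,904.
Broad rate = 3,269 / 29,904 = 10.93%.
Headline unemployment rate = 1,729 / 29,584 = 5.84%.

Broad underutilization rate ≈ 10.93%; headline unemployment rate ≈ 5.84%.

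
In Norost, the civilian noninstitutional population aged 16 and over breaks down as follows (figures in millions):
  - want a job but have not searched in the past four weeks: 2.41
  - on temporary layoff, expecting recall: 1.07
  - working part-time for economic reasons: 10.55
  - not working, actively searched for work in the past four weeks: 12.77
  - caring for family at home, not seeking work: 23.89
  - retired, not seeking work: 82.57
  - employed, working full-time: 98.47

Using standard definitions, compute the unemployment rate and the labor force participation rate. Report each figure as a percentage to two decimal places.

Unemployment rate ≈ 11.26%; labor force participation rate ≈ 53.02%.

Employed = 10.55 + 98.47 = 109.02 million (anyone who worked, including part-time for economic reasons, counts as employed).
Unemployed = 1.07 + 12.77 = 13.84 million (jobless and actively searching, or on temporary layoff).
Labor force = 109.02 + 13.84 = 122.86 million.
Not in labor force = 2.41 + 23.89 + 82.57 = 108.87 million (those not working and not actively searching are outside the labor force — including those who want a job but have given up searching).
Civilian working-age population = 122.86 + 108.87 = 231.73 million.
Unemployment rate = 13.84 / 122.86 = 11.26%.
Labor force participation rate = 122.86 / 231.73 = 53.02%.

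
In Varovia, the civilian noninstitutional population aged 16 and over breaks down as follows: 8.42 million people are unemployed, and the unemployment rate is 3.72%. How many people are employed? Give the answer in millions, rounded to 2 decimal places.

Labor force = U / u = 8.42 / 0.0372 ≈ 226.34 million.
Employed = labor force − unemployed = 226.34 − 8.42 = 217.92 million.

About 217.92 million are employed.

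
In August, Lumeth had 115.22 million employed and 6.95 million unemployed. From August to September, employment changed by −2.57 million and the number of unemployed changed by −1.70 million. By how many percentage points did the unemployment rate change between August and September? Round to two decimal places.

August: labor force = 115.22 + 6.95 = 122.17; u = 6.95/122.17 = 5.69%.
September: labor force = 112.65 + 5.25 = 117.90; u = 5.25/117.90 = 4.45%.
Change = 4.45% − 5.69% = −1.24 pp.

The unemployment rate changed by −1.24 percentage points.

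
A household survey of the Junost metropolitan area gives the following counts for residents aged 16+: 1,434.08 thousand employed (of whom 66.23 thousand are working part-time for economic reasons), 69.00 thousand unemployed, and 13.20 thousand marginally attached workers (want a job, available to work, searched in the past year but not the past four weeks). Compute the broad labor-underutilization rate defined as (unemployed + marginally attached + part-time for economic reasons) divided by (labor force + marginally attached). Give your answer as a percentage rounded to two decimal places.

Broad underutilization rate ≈ 9.79%.

Labor force = 1,434.08 + 69.00 = 1,503.08 thousand.
Numerator = 69.00 + 13.20 + 66.23 = 148.43 thousand.
Denominator = 1,503.08 + 13.20 = 1,516.28 thousand.
Broad rate = 148.43 / 1,516.28 = 9.79%.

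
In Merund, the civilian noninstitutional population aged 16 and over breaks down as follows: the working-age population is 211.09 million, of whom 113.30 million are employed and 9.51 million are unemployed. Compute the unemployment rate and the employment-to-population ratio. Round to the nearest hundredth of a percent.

Labor force = employed + unemployed = 113.30 + 9.51 = 122.81 million.
Unemployment rate = 9.51 / 122.81 = 7.74%.
Employment-population ratio = 113.30 / 211.09 = 53.67%.

Unemployment rate ≈ 7.74%; employment-population ratio ≈ 53.67%.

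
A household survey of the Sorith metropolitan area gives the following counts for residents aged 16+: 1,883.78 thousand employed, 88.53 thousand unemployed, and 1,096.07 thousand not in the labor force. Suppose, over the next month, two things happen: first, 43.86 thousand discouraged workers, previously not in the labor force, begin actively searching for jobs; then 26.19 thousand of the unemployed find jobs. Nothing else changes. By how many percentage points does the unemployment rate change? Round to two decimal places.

The unemployment rate changes by +0.78 percentage points.

Initially, labor force = 1,883.78 + 88.53 = 1,972.31 thousand, so u = 88.53/1,972.31 = 4.49%.
After the first change, unemployed and labor force both rise by 43.86 → E = 1,883.78, U = 132.39, labor force = 2,016.17 thousand.
After the second change, unemployed falls and employed rises by 26.19; labor force unchanged → E = 1,909.97, U = 106.20, labor force = 2,016.17 thousand.
New unemployment rate = 106.20 / 2,016.17 = 5.27%.
Change = 5.27% − 4.49% = +0.78 percentage points.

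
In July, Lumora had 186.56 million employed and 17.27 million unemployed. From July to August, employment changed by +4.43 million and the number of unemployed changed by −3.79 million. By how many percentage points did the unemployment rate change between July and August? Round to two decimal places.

The unemployment rate changed by −1.88 percentage points.

July: labor force = 186.56 + 17.27 = 203.83; u = 17.27/203.83 = 8.47%.
August: labor force = 190.99 + 13.48 = 204.47; u = 13.48/204.47 = 6.59%.
Change = 6.59% − 8.47% = −1.88 pp.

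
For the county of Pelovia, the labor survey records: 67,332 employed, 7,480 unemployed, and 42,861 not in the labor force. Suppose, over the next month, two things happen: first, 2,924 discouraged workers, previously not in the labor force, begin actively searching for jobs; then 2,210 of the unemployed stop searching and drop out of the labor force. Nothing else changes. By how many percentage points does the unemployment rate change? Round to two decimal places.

Initially, labor force = 67,332 + 7,480 = 74,812, so u = 7,480/74,812 = 10.00%.
After the first change, unemployed and labor force both rise by 2,924 → E = 67,332, U = 10,404, labor force = 77,736.
After the second change, unemployed and labor force both fall by 2,210 → E = 67,332, U = 8,194, labor force = 75,526.
New unemployment rate = 8,194 / 75,526 = 10.85%.
Change = 10.85% − 10.00% = +0.85 percentage points.

The unemployment rate changes by +0.85 percentage points.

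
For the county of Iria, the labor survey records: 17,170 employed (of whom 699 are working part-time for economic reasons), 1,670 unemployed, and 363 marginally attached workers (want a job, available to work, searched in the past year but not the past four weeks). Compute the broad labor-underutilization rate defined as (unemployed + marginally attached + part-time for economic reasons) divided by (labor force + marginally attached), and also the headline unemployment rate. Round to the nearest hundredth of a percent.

Broad underutilization rate ≈ 14.23%; headline unemployment rate ≈ 8.86%.

Labor force = 17,170 + 1,670 = 18,840.
Numerator = 1,670 + 363 + 699 = 2,732.
Denominator = 18,840 + 363 = 19,203.
Broad rate = 2,732 / 19,203 = 14.23%.
Headline unemployment rate = 1,670 / 18,840 = 8.86%.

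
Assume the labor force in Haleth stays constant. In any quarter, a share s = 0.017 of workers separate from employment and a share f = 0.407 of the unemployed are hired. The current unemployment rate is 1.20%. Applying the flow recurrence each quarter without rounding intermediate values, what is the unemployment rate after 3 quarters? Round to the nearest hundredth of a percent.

Unemployment rate after three quarters ≈ 3.47%.

With a fixed labor force, u_{t+1} = u_t + s·(1−u_t) − f·u_t = u_t·(1−s−f) + s.
Here 1−s−f = 0.576 and s = 0.017.
u_1 = 0.012000 × 0.576 + 0.017 = 0.023912.
u_2 = 0.023912 × 0.576 + 0.017 = 0.030773.
u_3 = 0.030773 × 0.576 + 0.017 = 0.034725.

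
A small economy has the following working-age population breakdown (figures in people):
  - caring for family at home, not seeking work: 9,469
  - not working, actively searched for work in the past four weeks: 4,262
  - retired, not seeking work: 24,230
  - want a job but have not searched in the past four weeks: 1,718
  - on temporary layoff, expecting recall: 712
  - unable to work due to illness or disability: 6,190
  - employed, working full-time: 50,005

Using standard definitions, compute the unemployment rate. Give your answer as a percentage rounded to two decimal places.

Unemployment rate ≈ 9.05%.

Employed = 50,005.
Unemployed = 4,262 + 712 = 4,974 (jobless and actively searching, or on temporary layoff).
Labor force = 50,005 + 4,974 = 54,979.
Unemployment rate = 4,974 / 54,979 = 9.05%.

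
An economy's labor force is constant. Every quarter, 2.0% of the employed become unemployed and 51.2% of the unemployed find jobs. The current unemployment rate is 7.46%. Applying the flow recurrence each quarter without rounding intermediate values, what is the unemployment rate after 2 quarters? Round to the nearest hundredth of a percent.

With a fixed labor force, u_{t+1} = u_t + s·(1−u_t) − f·u_t = u_t·(1−s−f) + s.
Here 1−s−f = 0.468 and s = 0.020.
u_1 = 0.074600 × 0.468 + 0.020 = 0.054913.
u_2 = 0.054913 × 0.468 + 0.020 = 0.045699.

Unemployment rate after two quarters ≈ 4.57%.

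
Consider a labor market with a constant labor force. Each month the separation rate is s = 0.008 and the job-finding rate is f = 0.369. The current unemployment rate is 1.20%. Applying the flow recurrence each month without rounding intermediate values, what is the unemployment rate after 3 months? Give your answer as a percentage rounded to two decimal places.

With a fixed labor force, u_{t+1} = u_t + s·(1−u_t) − f·u_t = u_t·(1−s−f) + s.
Here 1−s−f = 0.623 and s = 0.008.
u_1 = 0.012000 × 0.623 + 0.008 = 0.015476.
u_2 = 0.015476 × 0.623 + 0.008 = 0.017642.
u_3 = 0.017642 × 0.623 + 0.008 = 0.018991.

Unemployment rate after three months ≈ 1.90%.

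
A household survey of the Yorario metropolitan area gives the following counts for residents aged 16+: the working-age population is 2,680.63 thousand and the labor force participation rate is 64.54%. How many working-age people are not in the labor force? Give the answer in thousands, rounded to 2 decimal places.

Share not in the labor force = 1 − 0.6454 = 0.3546.
Not in labor force = 0.3546 × 2,680.63 ≈ 950.55 thousand.

About 950.55 thousand are not in the labor force.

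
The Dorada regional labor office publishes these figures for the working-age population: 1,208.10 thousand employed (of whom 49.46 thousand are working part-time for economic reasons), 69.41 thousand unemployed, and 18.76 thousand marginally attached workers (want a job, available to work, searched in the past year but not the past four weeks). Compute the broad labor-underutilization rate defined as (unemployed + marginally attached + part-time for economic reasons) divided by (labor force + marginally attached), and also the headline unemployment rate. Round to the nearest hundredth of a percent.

Broad underutilization rate ≈ 10.62%; headline unemployment rate ≈ 5.43%.

Labor force = 1,208.10 + 69.41 = 1,277.51 thousand.
Numerator = 69.41 + 18.76 + 49.46 = 137.63 thousand.
Denominator = 1,277.51 + 18.76 = 1,296.27 thousand.
Broad rate = 137.63 / 1,296.27 = 10.62%.
Headline unemployment rate = 69.41 / 1,277.51 = 5.43%.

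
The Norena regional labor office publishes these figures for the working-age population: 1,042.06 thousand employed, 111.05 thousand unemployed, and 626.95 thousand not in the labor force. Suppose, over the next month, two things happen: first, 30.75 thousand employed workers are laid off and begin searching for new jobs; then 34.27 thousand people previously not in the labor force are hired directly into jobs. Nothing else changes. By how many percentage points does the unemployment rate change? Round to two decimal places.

Initially, labor force = 1,042.06 + 111.05 = 1,153.11 thousand, so u = 111.05/1,153.11 = 9.63%.
After the first change, employed falls and unemployed rises by 30.75; labor force unchanged → E = 1,011.31, U = 141.80, labor force = 1,153.11 thousand.
After the second change, employed and labor force both rise by 34.27; unemployed unchanged → E = 1,045.58, U = 141.80, labor force = 1,187.38 thousand.
New unemployment rate = 141.80 / 1,187.38 = 11.94%.
Change = 11.94% − 9.63% = +2.31 percentage points.

The unemployment rate changes by +2.31 percentage points.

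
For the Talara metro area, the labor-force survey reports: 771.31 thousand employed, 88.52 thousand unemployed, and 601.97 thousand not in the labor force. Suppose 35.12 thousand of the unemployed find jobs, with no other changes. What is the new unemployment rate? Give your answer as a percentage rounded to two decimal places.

Initially, labor force = 771.31 + 88.52 = 859.83 thousand, so u = 88.52/859.83 = 10.30%.
After the change, unemployed falls and employed rises by 35.12; labor force unchanged → E = 806.43, U = 53.40, labor force = 859.83 thousand.
New unemployment rate = 53.40 / 859.83 = 6.21%.

New unemployment rate ≈ 6.21%.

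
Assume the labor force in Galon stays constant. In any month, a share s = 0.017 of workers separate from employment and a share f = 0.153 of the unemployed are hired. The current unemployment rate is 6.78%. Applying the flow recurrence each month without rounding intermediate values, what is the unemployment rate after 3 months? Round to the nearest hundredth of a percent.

Unemployment rate after three months ≈ 8.16%.

With a fixed labor force, u_{t+1} = u_t + s·(1−u_t) − f·u_t = u_t·(1−s−f) + s.
Here 1−s−f = 0.830 and s = 0.017.
u_1 = 0.067800 × 0.830 + 0.017 = 0.073274.
u_2 = 0.073274 × 0.830 + 0.017 = 0.077817.
u_3 = 0.077817 × 0.830 + 0.017 = 0.081588.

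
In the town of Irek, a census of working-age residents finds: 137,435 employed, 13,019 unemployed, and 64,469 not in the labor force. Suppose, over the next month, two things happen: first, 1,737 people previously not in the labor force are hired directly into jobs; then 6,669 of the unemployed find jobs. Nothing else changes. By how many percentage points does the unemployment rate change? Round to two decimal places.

Initially, labor force = 137,435 + 13,019 = 150,454, so u = 13,019/150,454 = 8.65%.
After the first change, employed and labor force both rise by 1,737; unemployed unchanged → E = 139,172, U = 13,019, labor force = 152,191.
After the second change, unemployed falls and employed rises by 6,669; labor force unchanged → E = 145,841, U = 6,350, labor force = 152,191.
New unemployment rate = 6,350 / 152,191 = 4.17%.
Change = 4.17% − 8.65% = −4.48 percentage points.

The unemployment rate changes by −4.48 percentage points.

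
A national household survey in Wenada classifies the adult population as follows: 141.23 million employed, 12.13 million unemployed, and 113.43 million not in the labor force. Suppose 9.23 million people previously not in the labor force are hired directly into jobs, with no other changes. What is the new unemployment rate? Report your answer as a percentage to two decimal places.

Initially, labor force = 141.23 + 12.13 = 153.36 million, so u = 12.13/153.36 = 7.91%.
After the change, employed and labor force both rise by 9.23; unemployed unchanged → E = 150.46, U = 12.13, labor force = 162.59 million.
New unemployment rate = 12.13 / 162.59 = 7.46%.

New unemployment rate ≈ 7.46%.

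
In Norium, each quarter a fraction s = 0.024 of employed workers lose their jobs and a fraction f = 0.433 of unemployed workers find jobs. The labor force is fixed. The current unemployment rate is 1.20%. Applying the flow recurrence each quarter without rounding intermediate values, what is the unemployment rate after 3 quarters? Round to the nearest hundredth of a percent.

Unemployment rate after three quarters ≈ 4.60%.

With a fixed labor force, u_{t+1} = u_t + s·(1−u_t) − f·u_t = u_t·(1−s−f) + s.
Here 1−s−f = 0.543 and s = 0.024.
u_1 = 0.012000 × 0.543 + 0.024 = 0.030516.
u_2 = 0.030516 × 0.543 + 0.024 = 0.040570.
u_3 = 0.040570 × 0.543 + 0.024 = 0.046030.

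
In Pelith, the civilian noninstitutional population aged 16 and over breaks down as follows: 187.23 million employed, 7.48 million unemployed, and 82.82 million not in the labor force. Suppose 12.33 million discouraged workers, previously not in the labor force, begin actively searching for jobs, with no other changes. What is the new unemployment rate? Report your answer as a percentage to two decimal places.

Initially, labor force = 187.23 + 7.48 = 194.71 million, so u = 7.48/194.71 = 3.84%.
After the change, unemployed and labor force both rise by 12.33 → E = 187.23, U = 19.81, labor force = 207.04 million.
New unemployment rate = 19.81 / 207.04 = 9.57%.

New unemployment rate ≈ 9.57%.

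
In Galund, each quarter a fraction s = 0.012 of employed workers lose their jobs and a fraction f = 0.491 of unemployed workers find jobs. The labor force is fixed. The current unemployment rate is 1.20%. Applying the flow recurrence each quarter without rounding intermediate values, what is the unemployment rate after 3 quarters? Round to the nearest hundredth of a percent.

Unemployment rate after three quarters ≈ 2.24%.

With a fixed labor force, u_{t+1} = u_t + s·(1−u_t) − f·u_t = u_t·(1−s−f) + s.
Here 1−s−f = 0.497 and s = 0.012.
u_1 = 0.012000 × 0.497 + 0.012 = 0.017964.
u_2 = 0.017964 × 0.497 + 0.012 = 0.020928.
u_3 = 0.020928 × 0.497 + 0.012 = 0.022401.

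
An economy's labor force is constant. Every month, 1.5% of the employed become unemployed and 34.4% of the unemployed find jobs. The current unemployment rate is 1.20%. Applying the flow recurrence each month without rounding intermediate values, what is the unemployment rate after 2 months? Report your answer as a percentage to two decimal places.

With a fixed labor force, u_{t+1} = u_t + s·(1−u_t) − f·u_t = u_t·(1−s−f) + s.
Here 1−s−f = 0.641 and s = 0.015.
u_1 = 0.012000 × 0.641 + 0.015 = 0.022692.
u_2 = 0.022692 × 0.641 + 0.015 = 0.029546.

Unemployment rate after two months ≈ 2.95%.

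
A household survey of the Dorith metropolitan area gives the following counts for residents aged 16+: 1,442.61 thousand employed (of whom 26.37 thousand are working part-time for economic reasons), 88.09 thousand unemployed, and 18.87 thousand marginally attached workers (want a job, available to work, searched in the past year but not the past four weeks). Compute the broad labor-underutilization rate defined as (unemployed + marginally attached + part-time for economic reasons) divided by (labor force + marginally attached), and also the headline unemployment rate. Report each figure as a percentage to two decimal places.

Broad underutilization rate ≈ 8.60%; headline unemployment rate ≈ 5.75%.

Labor force = 1,442.61 + 88.09 = 1,530.70 thousand.
Numerator = 88.09 + 18.87 + 26.37 = 133.33 thousand.
Denominator = 1,530.70 + 18.87 = 1,549.57 thousand.
Broad rate = 133.33 / 1,549.57 = 8.60%.
Headline unemployment rate = 88.09 / 1,530.70 = 5.75%.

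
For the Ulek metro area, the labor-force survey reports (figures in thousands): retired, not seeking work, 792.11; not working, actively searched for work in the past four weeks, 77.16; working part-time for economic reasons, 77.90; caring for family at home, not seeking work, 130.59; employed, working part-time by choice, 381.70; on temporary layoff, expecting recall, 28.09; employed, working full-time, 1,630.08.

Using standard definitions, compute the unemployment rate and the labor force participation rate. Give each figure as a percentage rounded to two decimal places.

Employed = 77.90 + 381.70 + 1,630.08 = 2,089.68 thousand (anyone who worked, including part-time for economic reasons, counts as employed).
Unemployed = 77.16 + 28.09 = 105.25 thousand (jobless and actively searching, or on temporary layoff).
Labor force = 2,089.68 + 105.25 = 2,194.93 thousand.
Not in labor force = 792.11 + 130.59 = 922.70 thousand (those not working and not actively searching are outside the labor force).
Civilian working-age population = 2,194.93 + 922.70 = 3,117.63 thousand.
Unemployment rate = 105.25 / 2,194.93 = 4.80%.
Labor force participation rate = 2,194.93 / 3,117.63 = 70.40%.

Unemployment rate ≈ 4.80%; labor force participation rate ≈ 70.40%.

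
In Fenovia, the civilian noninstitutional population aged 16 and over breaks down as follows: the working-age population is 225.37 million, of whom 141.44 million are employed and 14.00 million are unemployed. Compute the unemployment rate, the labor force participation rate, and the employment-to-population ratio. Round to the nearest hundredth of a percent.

Unemployment rate ≈ 9.01%; labor force participation rate ≈ 68.97%; employment-population ratio ≈ 62.76%.

Labor force = employed + unemployed = 141.44 + 14.00 = 155.44 million.
Unemployment rate = 14.00 / 155.44 = 9.01%.
Labor force participation rate = 155.44 / 225.37 = 68.97%.
Employment-population ratio = 141.44 / 225.37 = 62.76%.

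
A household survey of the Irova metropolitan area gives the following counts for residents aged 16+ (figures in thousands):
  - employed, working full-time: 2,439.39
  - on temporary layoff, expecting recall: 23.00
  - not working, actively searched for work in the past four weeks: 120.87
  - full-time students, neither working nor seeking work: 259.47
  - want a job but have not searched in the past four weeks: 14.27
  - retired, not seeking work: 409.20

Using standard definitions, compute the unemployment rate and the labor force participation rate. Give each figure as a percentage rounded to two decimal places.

Unemployment rate ≈ 5.57%; labor force participation rate ≈ 79.09%.

Employed = 2,439.39 thousand.
Unemployed = 23.00 + 120.87 = 143.87 thousand (jobless and actively searching, or on temporary layoff).
Labor force = 2,439.39 + 143.87 = 2,583.26 thousand.
Not in labor force = 259.47 + 14.27 + 409.20 = 682.94 thousand (those not working and not actively searching are outside the labor force — including those who want a job but have given up searching).
Civilian working-age population = 2,583.26 + 682.94 = 3,266.20 thousand.
Unemployment rate = 143.87 / 2,583.26 = 5.57%.
Labor force participation rate = 2,583.26 / 3,266.20 = 79.09%.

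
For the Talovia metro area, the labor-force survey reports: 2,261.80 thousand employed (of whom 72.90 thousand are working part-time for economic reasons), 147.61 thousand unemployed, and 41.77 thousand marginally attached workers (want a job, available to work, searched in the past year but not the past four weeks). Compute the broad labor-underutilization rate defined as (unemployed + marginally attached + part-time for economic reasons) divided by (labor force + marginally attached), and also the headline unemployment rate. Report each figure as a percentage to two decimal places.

Broad underutilization rate ≈ 10.70%; headline unemployment rate ≈ 6.13%.

Labor force = 2,261.80 + 147.61 = 2,409.41 thousand.
Numerator = 147.61 + 41.77 + 72.90 = 262.28 thousand.
Denominator = 2,409.41 + 41.77 = 2,451.18 thousand.
Broad rate = 262.28 / 2,451.18 = 10.70%.
Headline unemployment rate = 147.61 / 2,409.41 = 6.13%.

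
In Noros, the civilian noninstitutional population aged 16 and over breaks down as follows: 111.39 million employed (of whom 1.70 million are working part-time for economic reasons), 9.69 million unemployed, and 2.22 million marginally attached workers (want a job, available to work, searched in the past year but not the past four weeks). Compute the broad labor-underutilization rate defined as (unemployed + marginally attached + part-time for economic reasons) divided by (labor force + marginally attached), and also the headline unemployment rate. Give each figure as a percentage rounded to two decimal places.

Labor force = 111.39 + 9.69 = 121.08 million.
Numerator = 9.69 + 2.22 + 1.70 = 13.61 million.
Denominator = 121.08 + 2.22 = 123.30 million.
Broad rate = 13.61 / 123.30 = 11.04%.
Headline unemployment rate = 9.69 / 121.08 = 8.00%.

Broad underutilization rate ≈ 11.04%; headline unemployment rate ≈ 8.00%.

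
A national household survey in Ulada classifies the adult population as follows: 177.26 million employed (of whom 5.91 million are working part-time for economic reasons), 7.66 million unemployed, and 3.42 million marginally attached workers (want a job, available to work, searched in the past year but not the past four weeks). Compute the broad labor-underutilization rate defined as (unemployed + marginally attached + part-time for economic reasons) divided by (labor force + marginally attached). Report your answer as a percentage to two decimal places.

Broad underutilization rate ≈ 9.02%.

Labor force = 177.26 + 7.66 = 184.92 million.
Numerator = 7.66 + 3.42 + 5.91 = 16.99 million.
Denominator = 184.92 + 3.42 = 188.34 million.
Broad rate = 16.99 / 188.34 = 9.02%.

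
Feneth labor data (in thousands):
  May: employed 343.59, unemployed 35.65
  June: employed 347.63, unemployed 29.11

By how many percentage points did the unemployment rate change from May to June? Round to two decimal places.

May: labor force = 343.59 + 35.65 = 379.24; u = 35.65/379.24 = 9.40%.
June: labor force = 347.63 + 29.11 = 376.74; u = 29.11/376.74 = 7.73%.
Change = 7.73% − 9.40% = −1.67 pp.

The unemployment rate changed by −1.67 percentage points.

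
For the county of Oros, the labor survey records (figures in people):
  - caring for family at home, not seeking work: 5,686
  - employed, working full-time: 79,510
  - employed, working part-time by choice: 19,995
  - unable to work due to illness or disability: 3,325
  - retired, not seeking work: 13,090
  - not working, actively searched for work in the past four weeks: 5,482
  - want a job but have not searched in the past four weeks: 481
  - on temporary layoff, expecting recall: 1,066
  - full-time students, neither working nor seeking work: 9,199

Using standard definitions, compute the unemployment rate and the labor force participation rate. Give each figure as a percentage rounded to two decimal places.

Employed = 79,510 + 19,995 = 99,505.
Unemployed = 5,482 + 1,066 = 6,548 (jobless and actively searching, or on temporary layoff).
Labor force = 99,505 + 6,548 = 106,053.
Not in labor force = 5,686 + 3,325 + 13,090 + 481 + 9,199 = 31,781 (those not working and not actively searching are outside the labor force — including those who want a job but have given up searching).
Civilian working-age population = 106,053 + 31,781 = 137,834.
Unemployment rate = 6,548 / 106,053 = 6.17%.
Labor force participation rate = 106,053 / 137,834 = 76.94%.

Unemployment rate ≈ 6.17%; labor force participation rate ≈ 76.94%.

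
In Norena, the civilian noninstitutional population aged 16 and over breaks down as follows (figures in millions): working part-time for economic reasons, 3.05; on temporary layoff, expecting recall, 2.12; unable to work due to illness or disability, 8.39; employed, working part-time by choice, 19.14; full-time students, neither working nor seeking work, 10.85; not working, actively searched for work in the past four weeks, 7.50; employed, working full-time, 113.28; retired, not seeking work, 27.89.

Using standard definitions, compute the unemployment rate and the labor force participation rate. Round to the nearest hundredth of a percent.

Employed = 3.05 + 19.14 + 113.28 = 135.47 million (anyone who worked, including part-time for economic reasons, counts as employed).
Unemployed = 2.12 + 7.50 = 9.62 million (jobless and actively searching, or on temporary layoff).
Labor force = 135.47 + 9.62 = 145.09 million.
Not in labor force = 8.39 + 10.85 + 27.89 = 47.13 million (those not working and not actively searching are outside the labor force).
Civilian working-age population = 145.09 + 47.13 = 192.22 million.
Unemployment rate = 9.62 / 145.09 = 6.63%.
Labor force participation rate = 145.09 / 192.22 = 75.48%.

Unemployment rate ≈ 6.63%; labor force participation rate ≈ 75.48%.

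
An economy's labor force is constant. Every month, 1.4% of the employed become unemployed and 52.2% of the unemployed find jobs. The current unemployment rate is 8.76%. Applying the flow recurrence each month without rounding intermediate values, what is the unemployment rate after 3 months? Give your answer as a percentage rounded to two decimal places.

Unemployment rate after three months ≈ 3.23%.

With a fixed labor force, u_{t+1} = u_t + s·(1−u_t) − f·u_t = u_t·(1−s−f) + s.
Here 1−s−f = 0.464 and s = 0.014.
u_1 = 0.087600 × 0.464 + 0.014 = 0.054646.
u_2 = 0.054646 × 0.464 + 0.014 = 0.039356.
u_3 = 0.039356 × 0.464 + 0.014 = 0.032261.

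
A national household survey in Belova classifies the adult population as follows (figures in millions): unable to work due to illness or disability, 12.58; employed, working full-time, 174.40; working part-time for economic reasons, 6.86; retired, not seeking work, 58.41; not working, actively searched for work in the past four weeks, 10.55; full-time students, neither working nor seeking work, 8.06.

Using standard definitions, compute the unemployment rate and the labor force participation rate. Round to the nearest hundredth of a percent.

Unemployment rate ≈ 5.50%; labor force participation rate ≈ 70.82%.

Employed = 174.40 + 6.86 = 181.26 million (anyone who worked, including part-time for economic reasons, counts as employed).
Unemployed = 10.55 million.
Labor force = 181.26 + 10.55 = 191.81 million.
Not in labor force = 12.58 + 58.41 + 8.06 = 79.05 million (those not working and not actively searching are outside the labor force).
Civilian working-age population = 191.81 + 79.05 = 270.86 million.
Unemployment rate = 10.55 / 191.81 = 5.50%.
Labor force participation rate = 191.81 / 270.86 = 70.82%.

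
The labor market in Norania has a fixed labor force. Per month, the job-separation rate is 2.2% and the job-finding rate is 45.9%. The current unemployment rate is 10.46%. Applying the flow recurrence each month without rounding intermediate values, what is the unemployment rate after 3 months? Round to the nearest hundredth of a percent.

With a fixed labor force, u_{t+1} = u_t + s·(1−u_t) − f·u_t = u_t·(1−s−f) + s.
Here 1−s−f = 0.519 and s = 0.022.
u_1 = 0.104600 × 0.519 + 0.022 = 0.076287.
u_2 = 0.076287 × 0.519 + 0.022 = 0.061593.
u_3 = 0.061593 × 0.519 + 0.022 = 0.053967.

Unemployment rate after three months ≈ 5.40%.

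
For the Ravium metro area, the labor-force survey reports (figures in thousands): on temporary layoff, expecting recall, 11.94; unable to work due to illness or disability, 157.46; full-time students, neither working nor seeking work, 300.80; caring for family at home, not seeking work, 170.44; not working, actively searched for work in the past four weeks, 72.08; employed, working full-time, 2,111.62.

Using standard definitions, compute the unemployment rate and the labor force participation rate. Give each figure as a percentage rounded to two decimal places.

Unemployment rate ≈ 3.83%; labor force participation rate ≈ 77.74%.

Employed = 2,111.62 thousand.
Unemployed = 11.94 + 72.08 = 84.02 thousand (jobless and actively searching, or on temporary layoff).
Labor force = 2,111.62 + 84.02 = 2,195.64 thousand.
Not in labor force = 157.46 + 300.80 + 170.44 = 628.70 thousand (those not working and not actively searching are outside the labor force).
Civilian working-age population = 2,195.64 + 628.70 = 2,824.34 thousand.
Unemployment rate = 84.02 / 2,195.64 = 3.83%.
Labor force participation rate = 2,195.64 / 2,824.34 = 77.74%.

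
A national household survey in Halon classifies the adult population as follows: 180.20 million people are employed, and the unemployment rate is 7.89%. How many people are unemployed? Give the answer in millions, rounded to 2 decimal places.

About 15.44 million are unemployed.

Let U be the number unemployed. The labor force is E + U, and U/(E+U) = 0.0789.
So U = 0.0789 × 180.20 / (1 − 0.0789) = 14.2178 / 0.9211 ≈ 15.44 million.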